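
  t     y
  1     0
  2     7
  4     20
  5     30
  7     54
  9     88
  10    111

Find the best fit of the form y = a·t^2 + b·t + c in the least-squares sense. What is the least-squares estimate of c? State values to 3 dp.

c = -0.413

Sums needed: Σt^2·t^2 = 19860, Σt^2·t = 2270, Σt^2 = 276, Σt·t = 276, Σt = 38, Σ1 = 7.
Right-hand side: Σt^2·y = 21972, Σt·y = 2524, Σy = 310.
Row-reducing yields a = 53432/53081, b = 48978/53081, c = -21898/53081.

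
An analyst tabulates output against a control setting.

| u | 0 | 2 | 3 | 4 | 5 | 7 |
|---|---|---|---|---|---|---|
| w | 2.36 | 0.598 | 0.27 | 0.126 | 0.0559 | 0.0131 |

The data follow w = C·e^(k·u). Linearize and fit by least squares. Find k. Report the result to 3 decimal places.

Taking logs, ln w = k·u + ln C, so regress ln w on u.
XᵀX = [[103.0000, 21.0000]; [21.0000, 6]], rhs = [-58.0092, -10.2556]ᵀ  (here Σu = 21.0000, Σ(u)² = 103.0000, Σln w = -10.2556, Σu·ln w = -58.0092).
Solving (det = 177.0000): k = -0.74964, ln C = 0.91447.

k = -0.750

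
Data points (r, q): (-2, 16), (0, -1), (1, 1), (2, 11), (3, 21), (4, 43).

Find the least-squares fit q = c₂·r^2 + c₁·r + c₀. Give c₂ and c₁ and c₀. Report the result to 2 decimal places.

Forming XᵀX = [[370, 92, 34]; [92, 34, 8]; [34, 8, 6]] and Xᵀq = [986, 226, 91]ᵀ gives XᵀX·[c₂, c₁, c₀]ᵀ = Xᵀq.
Row-reducing yields c₂ = 87/28, c₁ = -121/70, c₀ = -19/140.

c₂ = 3.11, c₁ = -1.73, c₀ = -0.14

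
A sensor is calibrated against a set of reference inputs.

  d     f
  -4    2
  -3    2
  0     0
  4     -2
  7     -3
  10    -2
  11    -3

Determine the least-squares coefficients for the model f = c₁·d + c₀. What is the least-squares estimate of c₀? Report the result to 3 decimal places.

From the data, Σd·d = 311, Σd = 25, Σ1 = 7.
Moment sums: Σd·f = -96, Σf = -6.
So MᵀM·[c₁, c₀]ᵀ = Mᵀf: [[311, 25]; [25, 7]]·[c₁, c₀]ᵀ = [-96, -6]ᵀ.
Eliminating c₀: 7·(row 1) − 25·(row 2) gives 1552·c₁ = 7·(-96) − 25·(-6) = -522, so c₁ = -261/776.
Then c₀ = ((-6) − 25·(-261/776))/7 = 267/776.

c₀ = 0.344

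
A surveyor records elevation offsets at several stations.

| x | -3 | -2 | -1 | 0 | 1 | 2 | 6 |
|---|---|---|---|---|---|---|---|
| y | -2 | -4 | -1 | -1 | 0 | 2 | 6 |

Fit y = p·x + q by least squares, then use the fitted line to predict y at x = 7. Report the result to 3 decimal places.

Compute the Gram sums: Σx·x = 55, Σx = 3, Σ1 = 7.
Moment sums: Σx·y = 55, Σy = 0.
AᵀA·[p, q]ᵀ = Aᵀy becomes [[55, 3]; [3, 7]]·[p, q]ᵀ = [55, 0]ᵀ.
Δ = 55·7 − 3² = 376.
p = (55·7 − 3·0)/376 = 385/376; q = (55·0 − 3·55)/376 = -165/376.
At x = 7: ŷ = (385/376)·(7) + (-165/376)·(1) = 1265/188.

ŷ = 6.729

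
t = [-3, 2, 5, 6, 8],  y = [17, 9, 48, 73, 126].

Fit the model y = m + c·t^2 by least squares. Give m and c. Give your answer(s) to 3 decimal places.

The normal equations are: 5·m + 138·c = 273;  138·m + 6114·c = 12081.
(Σ1 = 5, Σt^2 = 138, Σt^2·t^2 = 6114, Σy = 273, Σt^2·y = 12081.)
det = 5·6114 − 138² = 11526.
m = (273·6114 − 138·12081)/11526 = 324/1921; c = (5·12081 − 138·273)/11526 = 7577/3842.

m = 0.169, c = 1.972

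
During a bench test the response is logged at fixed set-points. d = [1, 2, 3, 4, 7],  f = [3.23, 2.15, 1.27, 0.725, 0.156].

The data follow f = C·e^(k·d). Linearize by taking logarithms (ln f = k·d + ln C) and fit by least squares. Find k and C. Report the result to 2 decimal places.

Taking logs, ln f = k·d + ln C, so regress ln f on d.
XᵀX = [[79.0000, 17.0000]; [17.0000, 5]], rhs = [-10.8712, -0.0025]ᵀ  (here Σd = 17.0000, Σ(d)² = 79.0000, Σln f = -0.0025, Σd·ln f = -10.8712).
Solving (det = 106.0000): k = -0.51239, ln C = 1.74161, so C = exp(1.74161) = 5.70654.

k = -0.51, C = 5.71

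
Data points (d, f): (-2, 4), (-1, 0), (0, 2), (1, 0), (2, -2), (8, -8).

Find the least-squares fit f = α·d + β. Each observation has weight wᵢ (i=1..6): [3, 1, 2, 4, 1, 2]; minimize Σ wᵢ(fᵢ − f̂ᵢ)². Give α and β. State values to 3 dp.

α = -1.167, β = 1.193

Compute the Gram sums: Σwᵢ·d·d = 149, Σwᵢ·d = 15, Σwᵢ·1 = 13.
For MᵀWf: Σwᵢ·d·f = -156, Σwᵢ·f = -2.
Eliminating β: 13·(row 1) − 15·(row 2) gives 1712·α = 13·(-156) − 15·(-2) = -1998, so α = -999/856.
Then β = ((-2) − 15·(-999/856))/13 = 1021/856.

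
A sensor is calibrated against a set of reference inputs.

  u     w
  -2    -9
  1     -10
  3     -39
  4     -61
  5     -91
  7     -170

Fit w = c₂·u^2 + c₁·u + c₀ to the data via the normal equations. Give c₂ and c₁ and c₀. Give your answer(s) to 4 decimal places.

The normal system AᵀA·[c₂, c₁, c₀]ᵀ = Aᵀw is [[3380, 552, 104]; [552, 104, 18]; [104, 18, 6]]·[c₂, c₁, c₀]ᵀ = [-11978, -1998, -380]ᵀ.
Row-reducing yields c₂ = -9547/3190, c₁ = -22287/7975, c₀ = -2229/725.

c₂ = -2.9928, c₁ = -2.7946, c₀ = -3.0745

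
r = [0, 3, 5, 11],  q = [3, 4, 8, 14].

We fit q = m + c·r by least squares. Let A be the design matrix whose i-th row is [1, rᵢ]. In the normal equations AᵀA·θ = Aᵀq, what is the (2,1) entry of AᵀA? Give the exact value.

Row 2 ↔ basis r, column 1 ↔ basis 1, so (AᵀA)_{2,1} = Σᵢ r = (0)·(1) + (3)·(1) + (5)·(1) + (11)·(1) = 19.

19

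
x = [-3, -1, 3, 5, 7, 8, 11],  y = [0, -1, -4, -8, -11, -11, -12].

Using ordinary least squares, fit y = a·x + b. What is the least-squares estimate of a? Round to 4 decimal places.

a = -0.9809

Sums needed: Σx·x = 278, Σx = 30, Σ1 = 7.
Right-hand side: Σx·y = -348, Σy = -47.
So AᵀA·[a, b]ᵀ = Aᵀy: [[278, 30]; [30, 7]]·[a, b]ᵀ = [-348, -47]ᵀ.
Eliminating b: 7·(row 1) − 30·(row 2) gives 1046·a = 7·(-348) − 30·(-47) = -1026, so a = -513/523.
Then b = ((-47) − 30·(-513/523))/7 = -1313/523.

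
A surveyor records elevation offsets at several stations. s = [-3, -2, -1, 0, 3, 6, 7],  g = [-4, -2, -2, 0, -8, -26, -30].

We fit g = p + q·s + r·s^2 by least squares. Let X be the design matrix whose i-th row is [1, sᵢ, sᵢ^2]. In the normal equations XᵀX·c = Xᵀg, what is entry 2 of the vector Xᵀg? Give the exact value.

Entry 2 ↔ basis s, so (Xᵀg)_{2} = Σᵢ (s)·gᵢ = (-3)·(-4) + (-2)·(-2) + (-1)·(-2) + (0)·(0) + (3)·(-8) + (6)·(-26) + (7)·(-30) = -372.

-372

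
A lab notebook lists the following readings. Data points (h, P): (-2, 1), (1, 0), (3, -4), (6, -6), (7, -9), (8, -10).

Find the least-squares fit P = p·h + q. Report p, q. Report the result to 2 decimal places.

Sums needed: Σh·h = 163, Σh = 23, Σ1 = 6.
And Σh·P = -193, ΣP = -28.
Normal equations: [[163, 23]; [23, 6]]·[p, q]ᵀ = [-193, -28]ᵀ.
Δ = 163·6 − 23² = 449.
p = ((-193)·6 − 23·(-28))/449 = -514/449; q = (163·(-28) − 23·(-193))/449 = -125/449.

p = -1.14, q = -0.28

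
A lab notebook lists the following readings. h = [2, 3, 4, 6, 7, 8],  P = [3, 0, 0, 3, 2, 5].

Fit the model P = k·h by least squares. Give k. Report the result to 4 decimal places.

k = 0.4382

Sums needed: Σh·h = 178.
And Σh·P = 78.
Normal equations: [[178]]·[k]ᵀ = [78]ᵀ.
Hence k = 78 / 178 ≈ 0.438202.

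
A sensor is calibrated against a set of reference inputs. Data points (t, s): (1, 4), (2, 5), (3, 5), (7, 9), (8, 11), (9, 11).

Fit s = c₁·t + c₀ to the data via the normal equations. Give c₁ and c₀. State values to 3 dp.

The normal system MᵀM·[c₁, c₀]ᵀ = Mᵀs is [[208, 30]; [30, 6]]·[c₁, c₀]ᵀ = [279, 45]ᵀ.
Determinant 208·6 − 30² = 348.
c₁ = (279·6 − 30·45)/348 = 27/29; c₀ = (208·45 − 30·279)/348 = 165/58.

c₁ = 0.931, c₀ = 2.845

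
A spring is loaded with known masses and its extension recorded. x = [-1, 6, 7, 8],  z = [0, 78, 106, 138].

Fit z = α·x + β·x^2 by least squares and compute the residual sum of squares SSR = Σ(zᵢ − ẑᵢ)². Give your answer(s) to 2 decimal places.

AᵀA·[α, β]ᵀ = Aᵀz reads: 150·α + 1070·β = 2314;  1070·α + 7794·β = 16834.
Determinant 150·7794 − 1070² = 24200.
α = (2314·7794 − 1070·16834)/24200 = 2867/3025; β = (150·16834 − 1070·2314)/24200 = 1228/605.
Residuals: -3273/3025, -2292/3025, -279/3025, 1554/3025; SSR = 6102/3025.

SSR = 2.02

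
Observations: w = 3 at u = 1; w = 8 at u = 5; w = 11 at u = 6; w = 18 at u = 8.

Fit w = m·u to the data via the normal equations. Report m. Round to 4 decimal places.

m = 2.0079

Setting ∂/∂m … = 0 gives: 126·m = 253.
(Σu·u = 126, Σu·w = 253.)
Hence m = 253 / 126 ≈ 2.00794.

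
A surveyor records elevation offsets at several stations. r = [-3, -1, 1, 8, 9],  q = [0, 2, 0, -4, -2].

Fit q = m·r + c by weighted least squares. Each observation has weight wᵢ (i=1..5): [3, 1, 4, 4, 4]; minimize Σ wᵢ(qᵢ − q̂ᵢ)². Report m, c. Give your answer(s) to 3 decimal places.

From the data, Σwᵢ·r·r = 612, Σwᵢ·r = 62, Σwᵢ·1 = 16.
And Σwᵢ·r·q = -202, Σwᵢ·q = -22.
Δ = 612·16 − 62² = 5948.
m = ((-202)·16 − 62·(-22))/5948 = -467/1487; c = (612·(-22) − 62·(-202))/5948 = -235/1487.

m = -0.314, c = -0.158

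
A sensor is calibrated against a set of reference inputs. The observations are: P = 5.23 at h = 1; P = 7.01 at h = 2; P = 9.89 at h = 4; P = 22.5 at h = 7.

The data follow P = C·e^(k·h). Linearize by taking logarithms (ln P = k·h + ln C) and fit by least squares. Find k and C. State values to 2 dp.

Taking logs, ln P = k·h + ln C, so regress ln P on h.
Σh = 14.0000, Σ(h)² = 70.0000, Σln P = 9.0068, Σh·ln P = 36.5098.
Equations: 70.0000·k + 14.0000·ln C = 36.5098;  14.0000·k + 4·ln C = 9.0068.
Δ = 70.0000·4 − (14.0000)² = 84.0000; k = (36.5098·4 − 14.0000·9.0068)/84.0000 = 0.23743, ln C = (70.0000·9.0068 − 14.0000·36.5098)/84.0000 = 1.42069, so C = exp(1.42069) = 4.13998.

k = 0.24, C = 4.14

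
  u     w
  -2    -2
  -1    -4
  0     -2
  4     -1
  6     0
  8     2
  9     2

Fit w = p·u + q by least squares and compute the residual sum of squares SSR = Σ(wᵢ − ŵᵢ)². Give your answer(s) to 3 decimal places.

SSR = 4.029

Forming MᵀM = [[202, 24]; [24, 7]] and Mᵀw = [38, -5]ᵀ gives MᵀM·[p, q]ᵀ = Mᵀw.
Determinant 202·7 − 24² = 838.
p = (38·7 − 24·(-5))/838 = 193/419; q = (202·(-5) − 24·38)/838 = -961/419.
Residuals: 509/419, -522/419, 123/419, -230/419, -197/419, 255/419, 62/419; SSR = 1688/419.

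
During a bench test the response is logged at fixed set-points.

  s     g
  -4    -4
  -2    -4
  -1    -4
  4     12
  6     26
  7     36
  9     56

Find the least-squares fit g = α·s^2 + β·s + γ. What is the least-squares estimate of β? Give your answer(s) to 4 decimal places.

β = 1.9649

From the data, Σs^2·s^2 = 10787, Σs^2·s = 1279, Σs^2 = 203, Σs·s = 203, Σs = 19, Σ1 = 7.
And Σs^2·g = 7344, Σs·g = 988, Σg = 118.
Inverting the 3×3 Gram matrix, [α, β, γ]ᵀ = [94331/185514, 7439/3786, -99625/30919]ᵀ.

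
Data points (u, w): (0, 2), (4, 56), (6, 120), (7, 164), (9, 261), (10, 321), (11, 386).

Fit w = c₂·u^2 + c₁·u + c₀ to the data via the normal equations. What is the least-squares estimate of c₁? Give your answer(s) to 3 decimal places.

Forming MᵀM = [[35155, 3683, 403]; [3683, 403, 47]; [403, 47, 7]] and Mᵀw = [113199, 11897, 1310]ᵀ gives MᵀM·[c₂, c₁, c₀]ᵀ = Mᵀw.
Inverting the 3×3 Gram matrix, [c₂, c₁, c₀]ᵀ = [53023/17556, 4759/2772, 4159/2394]ᵀ.

c₁ = 1.717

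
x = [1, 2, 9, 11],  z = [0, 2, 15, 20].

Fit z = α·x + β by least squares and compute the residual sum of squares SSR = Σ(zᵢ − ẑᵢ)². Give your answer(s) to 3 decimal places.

The normal equations are: 207·α + 23·β = 359;  23·α + 4·β = 37.
(Σx·x = 207, Σx = 23, Σ1 = 4, Σx·z = 359, Σz = 37.)
Eliminating β: 4·(row 1) − 23·(row 2) gives 299·α = 4·359 − 23·37 = 585, so α = 45/23.
Then β = (37 − 23·(45/23))/4 = -2.
Residuals: 1/23, 2/23, -14/23, 11/23; SSR = 14/23.

SSR = 0.609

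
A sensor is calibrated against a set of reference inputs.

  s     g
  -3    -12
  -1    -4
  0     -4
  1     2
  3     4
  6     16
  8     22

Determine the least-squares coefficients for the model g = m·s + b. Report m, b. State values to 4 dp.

The normal equations are: 120·m + 14·b = 326;  14·m + 7·b = 24.
Eliminating b: 7·(row 1) − 14·(row 2) gives 644·m = 7·326 − 14·24 = 1946, so m = 139/46.
Then b = (24 − 14·(139/46))/7 = -421/161.

m = 3.0217, b = -2.6149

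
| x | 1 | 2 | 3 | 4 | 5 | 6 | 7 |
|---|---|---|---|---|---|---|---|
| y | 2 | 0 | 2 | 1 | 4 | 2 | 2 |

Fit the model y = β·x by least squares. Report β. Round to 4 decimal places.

β = 0.4143

Compute the Gram sums: Σx·x = 140.
And Σx·y = 58.
MᵀM·[β]ᵀ = Mᵀy becomes [[140]]·[β]ᵀ = [58]ᵀ.
Hence β = 58 / 140 ≈ 0.414286.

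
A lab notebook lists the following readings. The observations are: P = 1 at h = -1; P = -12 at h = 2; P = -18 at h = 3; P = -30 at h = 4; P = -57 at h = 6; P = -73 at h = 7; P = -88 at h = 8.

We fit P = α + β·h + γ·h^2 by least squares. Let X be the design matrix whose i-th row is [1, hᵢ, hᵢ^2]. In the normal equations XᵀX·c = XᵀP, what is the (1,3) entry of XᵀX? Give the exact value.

179

Row 1 ↔ basis 1, column 3 ↔ basis h^2, so (XᵀX)_{1,3} = Σᵢ h^2 = (1)·(1) + (1)·(4) + (1)·(9) + (1)·(16) + (1)·(36) + (1)·(49) + (1)·(64) = 179.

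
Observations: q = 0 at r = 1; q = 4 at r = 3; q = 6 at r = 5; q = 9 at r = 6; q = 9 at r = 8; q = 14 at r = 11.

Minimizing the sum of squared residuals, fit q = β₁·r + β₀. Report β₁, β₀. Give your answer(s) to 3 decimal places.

Forming AᵀA = [[256, 34]; [34, 6]] and Aᵀq = [322, 42]ᵀ gives AᵀA·[β₁, β₀]ᵀ = Aᵀq.
Δ = 256·6 − 34² = 380.
β₁ = (322·6 − 34·42)/380 = 126/95; β₀ = (256·42 − 34·322)/380 = -49/95.

β₁ = 1.326, β₀ = -0.516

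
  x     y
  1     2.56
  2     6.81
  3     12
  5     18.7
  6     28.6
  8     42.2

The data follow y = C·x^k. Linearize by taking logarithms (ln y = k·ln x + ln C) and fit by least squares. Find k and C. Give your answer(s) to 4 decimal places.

Linearized form: ln y = k·ln x + ln C. From the 6 transformed points,
Σln x = 7.2724, Σ(ln x)² = 11.8122, Σln y = 15.3677, Σln x·ln y = 22.5636.
Equations: 11.8122·k + 7.2724·ln C = 22.5636;  7.2724·k + 6·ln C = 15.3677.
Δ = 11.8122·6 − (7.2724)² = 17.9853; k = (22.5636·6 − 7.2724·15.3677)/17.9853 = 1.31340, ln C = (11.8122·15.3677 − 7.2724·22.5636)/17.9853 = 0.96935, so C = exp(0.96935) = 2.63622.

k = 1.3134, C = 2.6362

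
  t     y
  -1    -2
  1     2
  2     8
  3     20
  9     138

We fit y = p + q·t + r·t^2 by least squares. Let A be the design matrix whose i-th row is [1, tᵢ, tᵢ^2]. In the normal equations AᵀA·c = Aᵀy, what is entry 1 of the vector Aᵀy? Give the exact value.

Entry 1 ↔ basis 1, so (Aᵀy)_{1} = Σᵢ yᵢ = (1)·(-2) + (1)·(2) + (1)·(8) + (1)·(20) + (1)·(138) = 166.

166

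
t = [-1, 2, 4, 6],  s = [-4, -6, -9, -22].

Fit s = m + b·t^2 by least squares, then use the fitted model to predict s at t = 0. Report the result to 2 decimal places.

ŝ = -3.10

With design matrix X, XᵀX = [[4, 57]; [57, 1569]] and Xᵀs = [-41, -964]ᵀ.
Δ = 4·1569 − 57² = 3027.
m = ((-41)·1569 − 57·(-964))/3027 = -3127/1009; b = (4·(-964) − 57·(-41))/3027 = -1519/3027.
At t = 0: ŝ = (-3127/1009)·(1) + (-1519/3027)·(0) = -3127/1009.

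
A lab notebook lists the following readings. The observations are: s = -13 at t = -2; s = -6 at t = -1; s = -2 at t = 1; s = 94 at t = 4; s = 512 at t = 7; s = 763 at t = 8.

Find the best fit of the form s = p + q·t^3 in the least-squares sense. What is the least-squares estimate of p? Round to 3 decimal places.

p = -2.634

The normal system AᵀA·[p, q]ᵀ = Aᵀs is [[6, 911]; [911, 383955]]·[p, q]ᵀ = [1348, 572396]ᵀ.
Determinant 6·383955 − 911² = 1473809.
p = (1348·383955 − 911·572396)/1473809 = -3881416/1473809; q = (6·572396 − 911·1348)/1473809 = 2206348/1473809.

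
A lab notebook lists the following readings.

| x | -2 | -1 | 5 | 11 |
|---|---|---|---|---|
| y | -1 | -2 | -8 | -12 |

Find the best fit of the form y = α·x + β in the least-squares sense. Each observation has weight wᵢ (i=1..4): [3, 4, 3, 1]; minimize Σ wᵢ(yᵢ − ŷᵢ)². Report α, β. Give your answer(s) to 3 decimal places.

α = -0.899, β = -2.965

Normal-equation sums: Σwᵢ·x·x = 212, Σwᵢ·x = 16, Σwᵢ·1 = 11.
For MᵀWy: Σwᵢ·x·y = -238, Σwᵢ·y = -47.
Determinant 212·11 − 16² = 2076.
α = ((-238)·11 − 16·(-47))/2076 = -311/346; β = (212·(-47) − 16·(-238))/2076 = -513/173.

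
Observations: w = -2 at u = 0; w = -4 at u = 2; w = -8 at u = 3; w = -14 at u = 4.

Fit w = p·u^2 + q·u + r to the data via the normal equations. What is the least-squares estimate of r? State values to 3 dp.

r = -2.000

The normal system AᵀA·[p, q, r]ᵀ = Aᵀw is [[353, 99, 29]; [99, 29, 9]; [29, 9, 4]]·[p, q, r]ᵀ = [-312, -88, -28]ᵀ.
Solving the 3×3 system (Gaussian elimination) gives p = -1, q = 1, r = -2.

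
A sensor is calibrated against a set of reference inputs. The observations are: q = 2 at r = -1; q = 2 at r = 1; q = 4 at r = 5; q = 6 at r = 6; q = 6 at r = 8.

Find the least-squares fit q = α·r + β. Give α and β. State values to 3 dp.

α = 0.511, β = 2.058

The normal system XᵀX·[α, β]ᵀ = Xᵀq is [[127, 19]; [19, 5]]·[α, β]ᵀ = [104, 20]ᵀ.
det = 127·5 − 19² = 274.
α = (104·5 − 19·20)/274 = 70/137; β = (127·20 − 19·104)/274 = 282/137.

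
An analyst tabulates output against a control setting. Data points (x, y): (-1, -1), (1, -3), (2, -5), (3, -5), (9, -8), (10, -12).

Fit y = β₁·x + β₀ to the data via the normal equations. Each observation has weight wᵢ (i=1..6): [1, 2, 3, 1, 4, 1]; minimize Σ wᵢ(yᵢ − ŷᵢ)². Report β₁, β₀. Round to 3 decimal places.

Entries of AᵀWA: Σwᵢ·x·x = 448, Σwᵢ·x = 56, Σwᵢ·1 = 12.
Right-hand side: Σwᵢ·x·y = -458, Σwᵢ·y = -71.
Normal equations: [[448, 56]; [56, 12]]·[β₁, β₀]ᵀ = [-458, -71]ᵀ.
det = 448·12 − 56² = 2240.
β₁ = ((-458)·12 − 56·(-71))/2240 = -19/28; β₀ = (448·(-71) − 56·(-458))/2240 = -11/4.

β₁ = -0.679, β₀ = -2.750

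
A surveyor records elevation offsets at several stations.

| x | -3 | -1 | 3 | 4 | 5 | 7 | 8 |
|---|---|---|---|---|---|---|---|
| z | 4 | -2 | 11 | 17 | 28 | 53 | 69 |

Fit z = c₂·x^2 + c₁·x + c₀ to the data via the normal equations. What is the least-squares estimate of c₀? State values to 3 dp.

The normal system MᵀM·[c₂, c₁, c₀]ᵀ = Mᵀz is [[7541, 1043, 173]; [1043, 173, 23]; [173, 23, 7]]·[c₂, c₁, c₀]ᵀ = [8118, 1154, 180]ᵀ.
Solving the 3×3 system (Gaussian elimination) gives c₂ = 7201/7392, c₁ = 7607/7392, c₀ = -2147/1232.

c₀ = -1.743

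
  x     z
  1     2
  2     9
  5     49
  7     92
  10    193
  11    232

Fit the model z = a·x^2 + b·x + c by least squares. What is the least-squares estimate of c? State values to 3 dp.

c = 1.221

Compute the Gram sums: Σx^2·x^2 = 27684, Σx^2·x = 2808, Σx^2 = 300, Σx·x = 300, Σx = 36, Σ1 = 6.
Moment sums: Σx^2·z = 53143, Σx·z = 5391, Σz = 577.
So MᵀM·[a, b, c]ᵀ = Mᵀz: [[27684, 2808, 300]; [2808, 300, 36]; [300, 36, 6]]·[a, b, c]ᵀ = [53143, 5391, 577]ᵀ.
Inverting the 3×3 Gram matrix, [a, b, c]ᵀ = [1145/588, -79/196, 359/294]ᵀ.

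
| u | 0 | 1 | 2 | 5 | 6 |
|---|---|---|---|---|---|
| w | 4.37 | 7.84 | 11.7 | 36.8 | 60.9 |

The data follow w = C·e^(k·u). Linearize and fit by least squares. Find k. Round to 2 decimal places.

Let Y = ln w. Fitting Y = k·u + ln C by least squares:
XᵀX = [[66.0000, 14.0000]; [14.0000, 5]], rhs = [49.6613, 13.7083]ᵀ  (here Σu = 14.0000, Σ(u)² = 66.0000, Σln w = 13.7083, Σu·ln w = 49.6613).
Solving (det = 134.0000): k = 0.42082, ln C = 1.56337.

k = 0.42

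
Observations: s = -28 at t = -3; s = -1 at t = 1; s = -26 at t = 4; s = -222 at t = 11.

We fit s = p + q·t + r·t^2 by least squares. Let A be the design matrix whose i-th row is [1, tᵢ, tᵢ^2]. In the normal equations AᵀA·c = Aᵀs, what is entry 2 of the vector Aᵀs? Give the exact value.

-2463

Entry 2 ↔ basis t, so (Aᵀs)_{2} = Σᵢ (t)·sᵢ = (-3)·(-28) + (1)·(-1) + (4)·(-26) + (11)·(-222) = -2463.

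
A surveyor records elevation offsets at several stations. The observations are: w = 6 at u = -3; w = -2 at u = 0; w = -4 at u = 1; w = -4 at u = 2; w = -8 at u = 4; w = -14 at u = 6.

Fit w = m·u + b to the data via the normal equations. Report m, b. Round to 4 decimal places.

Setting ∂/∂m … = 0 gives: 66·m + 10·b = -146;  10·m + 6·b = -26.
Eliminating b: 6·(row 1) − 10·(row 2) gives 296·m = 6·(-146) − 10·(-26) = -616, so m = -77/37.
Then b = ((-26) − 10·(-77/37))/6 = -32/37.

m = -2.0811, b = -0.8649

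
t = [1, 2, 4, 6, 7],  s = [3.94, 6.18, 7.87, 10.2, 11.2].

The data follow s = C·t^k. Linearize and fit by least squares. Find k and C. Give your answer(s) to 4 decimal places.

Taking logs, ln s = k·ln t + ln C, so regress ln s on ln t.
XᵀX = [[9.3992, 5.8171]; [5.8171, 5]], rhs = [12.9848, 9.9939]ᵀ  (here Σln t = 5.8171, Σ(ln t)² = 9.3992, Σln s = 9.9939, Σln t·ln s = 12.9848).
Solving (det = 13.1574): k = 0.51594, ln C = 1.39852, so C = exp(1.39852) = 4.04919.

k = 0.5159, C = 4.0492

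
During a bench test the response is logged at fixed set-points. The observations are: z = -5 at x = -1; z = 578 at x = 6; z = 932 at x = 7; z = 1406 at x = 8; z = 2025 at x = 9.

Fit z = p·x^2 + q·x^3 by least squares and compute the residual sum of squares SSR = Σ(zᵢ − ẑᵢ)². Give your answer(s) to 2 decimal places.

SSR = 6.37

Forming AᵀA = [[14355, 116399]; [116399, 957891]] and Aᵀz = [320480, 2640626]ᵀ gives AᵀA·[p, q]ᵀ = Aᵀz.
Eliminating q: 957891·(row 1) − 116399·(row 2) gives 201798104·p = 957891·320480 − 116399·2640626 = -381318094, so p = -190659047/100899052.
Then q = (2640626 − 116399·(-190659047/100899052))/957891 = 301317355/100899052.
Residuals: -6259429/50449526, 24707267/25224763, 14178501/50449526, -52059910/25224763, 25902828/25224763; SSR = 321247209/50449526.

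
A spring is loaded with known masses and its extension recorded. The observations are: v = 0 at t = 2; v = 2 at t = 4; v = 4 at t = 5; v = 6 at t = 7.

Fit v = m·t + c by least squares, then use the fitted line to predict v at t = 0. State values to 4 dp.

v̂ = -2.5385

From the data, Σt·t = 94, Σt = 18, Σ1 = 4.
For Aᵀv: Σt·v = 70, Σv = 12.
Eliminating c: 4·(row 1) − 18·(row 2) gives 52·m = 4·70 − 18·12 = 64, so m = 16/13.
Then c = (12 − 18·(16/13))/4 = -33/13.
At t = 0: v̂ = (16/13)·(0) + (-33/13)·(1) = -33/13.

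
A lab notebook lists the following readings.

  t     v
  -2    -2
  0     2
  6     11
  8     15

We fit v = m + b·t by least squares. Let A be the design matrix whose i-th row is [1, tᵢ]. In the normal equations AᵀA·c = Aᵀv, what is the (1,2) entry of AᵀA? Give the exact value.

Row 1 ↔ basis 1, column 2 ↔ basis t, so (AᵀA)_{1,2} = Σᵢ t = (1)·(-2) + (1)·(0) + (1)·(6) + (1)·(8) = 12.

12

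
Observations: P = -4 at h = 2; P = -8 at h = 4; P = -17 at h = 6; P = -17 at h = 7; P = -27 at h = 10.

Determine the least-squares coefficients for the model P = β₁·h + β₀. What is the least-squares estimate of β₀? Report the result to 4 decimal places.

β₀ = 2.3587

Entries of MᵀM: Σh·h = 205, Σh = 29, Σ1 = 5.
Right-hand side: Σh·P = -531, ΣP = -73.
MᵀM·[β₁, β₀]ᵀ = MᵀP becomes [[205, 29]; [29, 5]]·[β₁, β₀]ᵀ = [-531, -73]ᵀ.
det = 205·5 − 29² = 184.
β₁ = ((-531)·5 − 29·(-73))/184 = -269/92; β₀ = (205·(-73) − 29·(-531))/184 = 217/92.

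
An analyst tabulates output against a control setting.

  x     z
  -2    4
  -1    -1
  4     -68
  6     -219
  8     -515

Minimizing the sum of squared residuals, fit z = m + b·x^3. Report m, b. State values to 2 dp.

m = -3.28, b = -1.00

From the data, Σ1 = 5, Σx^3 = 783, Σx^3·x^3 = 312961.
Moment sums: Σz = -799, Σx^3·z = -315367.
Δ = 5·312961 − 783² = 951716.
m = ((-799)·312961 − 783·(-315367))/951716 = -1561739/475858; b = (5·(-315367) − 783·(-799))/951716 = -475609/475858.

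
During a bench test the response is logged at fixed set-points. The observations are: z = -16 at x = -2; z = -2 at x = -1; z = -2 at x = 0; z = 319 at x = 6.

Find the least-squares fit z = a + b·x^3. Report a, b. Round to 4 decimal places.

From the data, Σ1 = 4, Σx^3 = 207, Σx^3·x^3 = 46721.
Right-hand side: Σz = 299, Σx^3·z = 69034.
MᵀM·[a, b]ᵀ = Mᵀz becomes [[4, 207]; [207, 46721]]·[a, b]ᵀ = [299, 69034]ᵀ.
Eliminating b: 46721·(row 1) − 207·(row 2) gives 144035·a = 46721·299 − 207·69034 = -320459, so a = -320459/144035.
Then b = (69034 − 207·(-320459/144035))/46721 = 214243/144035.

a = -2.2249, b = 1.4874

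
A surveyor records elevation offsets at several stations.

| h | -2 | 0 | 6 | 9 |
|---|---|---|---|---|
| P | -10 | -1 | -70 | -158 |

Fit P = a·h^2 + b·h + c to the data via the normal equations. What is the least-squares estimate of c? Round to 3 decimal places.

Compute the Gram sums: Σh^2·h^2 = 7873, Σh^2·h = 937, Σh^2 = 121, Σh·h = 121, Σh = 13, Σ1 = 4.
Moment sums: Σh^2·P = -15358, Σh·P = -1822, ΣP = -239.
Normal equations: [[7873, 937, 121]; [937, 121, 13]; [121, 13, 4]]·[a, b, c]ᵀ = [-15358, -1822, -239]ᵀ.
Row-reducing yields a = -4783/2406, b = 5453/12030, c = -2181/2005.

c = -1.088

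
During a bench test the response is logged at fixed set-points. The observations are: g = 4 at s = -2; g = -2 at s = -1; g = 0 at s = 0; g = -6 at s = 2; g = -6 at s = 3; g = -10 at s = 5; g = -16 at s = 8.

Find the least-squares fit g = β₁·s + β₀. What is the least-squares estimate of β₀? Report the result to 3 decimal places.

From the data, Σs·s = 107, Σs = 15, Σ1 = 7.
Right-hand side: Σs·g = -214, Σg = -36.
Δ = 107·7 − 15² = 524.
β₁ = ((-214)·7 − 15·(-36))/524 = -479/262; β₀ = (107·(-36) − 15·(-214))/524 = -321/262.

β₀ = -1.225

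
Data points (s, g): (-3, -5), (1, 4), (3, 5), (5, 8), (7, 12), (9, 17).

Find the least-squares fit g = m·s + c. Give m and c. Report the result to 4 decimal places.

Entries of MᵀM: Σs·s = 174, Σs = 22, Σ1 = 6.
For Mᵀg: Σs·g = 311, Σg = 41.
MᵀM·[m, c]ᵀ = Mᵀg becomes [[174, 22]; [22, 6]]·[m, c]ᵀ = [311, 41]ᵀ.
Δ = 174·6 − 22² = 560.
m = (311·6 − 22·41)/560 = 241/140; c = (174·41 − 22·311)/560 = 73/140.

m = 1.7214, c = 0.5214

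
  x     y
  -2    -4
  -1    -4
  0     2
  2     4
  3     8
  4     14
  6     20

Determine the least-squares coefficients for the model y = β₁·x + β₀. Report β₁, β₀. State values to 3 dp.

β₁ = 3.064, β₀ = 0.462

The normal equations are: 70·β₁ + 12·β₀ = 220;  12·β₁ + 7·β₀ = 40.
Determinant 70·7 − 12² = 346.
β₁ = (220·7 − 12·40)/346 = 530/173; β₀ = (70·40 − 12·220)/346 = 80/173.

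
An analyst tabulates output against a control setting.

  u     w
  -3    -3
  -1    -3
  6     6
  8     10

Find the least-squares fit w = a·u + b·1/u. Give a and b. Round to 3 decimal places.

a = 1.106, b = 1.581

AᵀA·[a, b]ᵀ = Aᵀw reads: 110·a + 4·b = 128;  4·a + (665/576)·b = 25/4.
Determinant 110·(665/576) − 4² = 31967/288.
a = (128·(665/576) − 4·(25/4))/(31967/288) = 2720/2459; b = (110·(25/4) − 4·128)/(31967/288) = 3888/2459.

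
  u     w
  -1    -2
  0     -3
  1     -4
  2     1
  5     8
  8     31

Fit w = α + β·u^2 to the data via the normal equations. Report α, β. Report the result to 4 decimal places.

α = -3.1110, β = 0.5228

Compute the Gram sums: Σ1 = 6, Σu^2 = 95, Σu^2·u^2 = 4739.
And Σw = 31, Σu^2·w = 2182.
XᵀX·[α, β]ᵀ = Xᵀw becomes [[6, 95]; [95, 4739]]·[α, β]ᵀ = [31, 2182]ᵀ.
Δ = 6·4739 − 95² = 19409.
α = (31·4739 − 95·2182)/19409 = -60381/19409; β = (6·2182 − 95·31)/19409 = 10147/19409.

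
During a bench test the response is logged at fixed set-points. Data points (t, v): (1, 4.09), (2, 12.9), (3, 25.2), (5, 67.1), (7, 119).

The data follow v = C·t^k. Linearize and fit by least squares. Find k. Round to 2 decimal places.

k = 1.74

Taking logs, ln v = k·ln t + ln C, so regress ln v on ln t.
XᵀX = [[8.0643, 5.3471]; [5.3471, 5]], rhs = [21.3869, 16.1779]ᵀ  (here Σln t = 5.3471, Σ(ln t)² = 8.0643, Σln v = 16.1779, Σln t·ln v = 21.3869).
Δ = 8.0643·5 − (5.3471)² = 11.7297; k = (21.3869·5 − 5.3471·16.1779)/11.7297 = 1.74169, ln C = (8.0643·16.1779 − 5.3471·21.3869)/11.7297 = 1.37299.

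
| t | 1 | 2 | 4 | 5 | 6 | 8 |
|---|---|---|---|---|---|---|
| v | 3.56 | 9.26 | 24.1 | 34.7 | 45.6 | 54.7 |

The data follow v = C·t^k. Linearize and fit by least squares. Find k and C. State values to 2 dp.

Taking logs, ln v = k·ln t + ln C, so regress ln v on ln t.
Σln t = 7.5601, Σ(ln t)² = 12.5270, Σln v = 18.0462, Σln t·ln v = 26.8285.
Equations: 12.5270·k + 7.5601·ln C = 26.8285;  7.5601·k + 6·ln C = 18.0462.
Δ = 12.5270·6 − (7.5601)² = 18.0074; k = (26.8285·6 − 7.5601·18.0462)/18.0074 = 1.36279, ln C = (12.5270·18.0462 − 7.5601·26.8285)/18.0074 = 1.29057, so C = exp(1.29057) = 3.63485.

k = 1.36, C = 3.63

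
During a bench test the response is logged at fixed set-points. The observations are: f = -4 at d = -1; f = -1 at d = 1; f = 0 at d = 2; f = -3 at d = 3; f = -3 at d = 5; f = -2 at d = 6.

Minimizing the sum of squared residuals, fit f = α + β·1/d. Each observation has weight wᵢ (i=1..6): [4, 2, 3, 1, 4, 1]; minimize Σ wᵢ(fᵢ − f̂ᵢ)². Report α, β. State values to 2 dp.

Compute the Gram sums: Σwᵢ·1 = 15, Σwᵢ·1/d = 4/5, Σwᵢ·1/d·1/d = 1586/225.
And Σwᵢ·f = -35, Σwᵢ·1/d·f = 154/15.
So AᵀWA·[α, β]ᵀ = AᵀWf: [[15, 4/5]; [4/5, 1586/225]]·[α, β]ᵀ = [-35, 154/15]ᵀ.
Eliminating β: (1586/225)·(row 1) − (4/5)·(row 2) gives (7882/75)·α = (1586/225)·(-35) − (4/5)·(154/15) = -57358/225, so α = -4097/1689.
Then β = ((154/15) − (4/5)·(-4097/1689))/(1586/225) = 975/563.

α = -2.43, β = 1.73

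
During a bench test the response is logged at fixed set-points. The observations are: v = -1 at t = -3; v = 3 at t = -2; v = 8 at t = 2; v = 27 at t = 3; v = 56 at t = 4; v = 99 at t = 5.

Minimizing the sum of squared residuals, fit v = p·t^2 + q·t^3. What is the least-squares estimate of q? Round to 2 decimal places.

q = 0.50

Setting ∂/∂p … = 0 gives: 1075·p + 4149·q = 3649;  4149·p + 21307·q = 16755.
(Σt^2·t^2 = 1075, Σt^2·t^3 = 4149, Σt^3·t^3 = 21307, Σt^2·v = 3649, Σt^3·v = 16755.)
Determinant 1075·21307 − 4149² = 5690824.
p = (3649·21307 − 4149·16755)/5690824 = 2058187/1422706; q = (1075·16755 − 4149·3649)/5690824 = 717981/1422706.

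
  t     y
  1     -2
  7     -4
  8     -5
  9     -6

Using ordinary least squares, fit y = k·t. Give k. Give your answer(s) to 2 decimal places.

From the data, Σt·t = 195.
For Aᵀy: Σt·y = -124.
Hence k = -124 / 195 ≈ -0.635897.

k = -0.64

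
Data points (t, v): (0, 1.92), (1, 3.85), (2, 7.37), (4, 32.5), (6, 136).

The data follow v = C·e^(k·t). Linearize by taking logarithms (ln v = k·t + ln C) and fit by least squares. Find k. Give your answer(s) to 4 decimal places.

k = 0.7123

Taking logs, ln v = k·t + ln C, so regress ln v on t.
Over the data: Σt = 13.0000, Σ(t)² = 57.0000, Σln v = 12.3917, Σt·ln v = 48.7438.
Normal system: [[57.0000, 13.0000]; [13.0000, 5]]·[k, ln C]ᵀ = [48.7438, 12.3917]ᵀ.
Solving (det = 116.0000): k = 0.71230, ln C = 0.62636.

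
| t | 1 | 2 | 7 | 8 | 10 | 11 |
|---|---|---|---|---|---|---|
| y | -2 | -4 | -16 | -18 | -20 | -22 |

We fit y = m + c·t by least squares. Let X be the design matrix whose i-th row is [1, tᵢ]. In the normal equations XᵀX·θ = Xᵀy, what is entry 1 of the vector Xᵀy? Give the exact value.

-82

Entry 1 ↔ basis 1, so (Xᵀy)_{1} = Σᵢ yᵢ = (1)·(-2) + (1)·(-4) + (1)·(-16) + (1)·(-18) + (1)·(-20) + (1)·(-22) = -82.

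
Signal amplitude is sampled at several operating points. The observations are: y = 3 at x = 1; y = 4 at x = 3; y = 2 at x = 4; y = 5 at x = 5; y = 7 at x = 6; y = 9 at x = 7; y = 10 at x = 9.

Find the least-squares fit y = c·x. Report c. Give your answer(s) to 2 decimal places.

c = 1.12

Setting ∂/∂c … = 0 gives: 217·c = 243.
(Σx·x = 217, Σx·y = 243.)
c = 243/217 = 1.11982.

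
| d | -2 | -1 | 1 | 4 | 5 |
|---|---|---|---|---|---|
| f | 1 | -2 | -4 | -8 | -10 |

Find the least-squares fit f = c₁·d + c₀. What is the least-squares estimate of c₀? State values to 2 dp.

Entries of AᵀA: Σd·d = 47, Σd = 7, Σ1 = 5.
Moment sums: Σd·f = -86, Σf = -23.
Normal equations: [[47, 7]; [7, 5]]·[c₁, c₀]ᵀ = [-86, -23]ᵀ.
Determinant 47·5 − 7² = 186.
c₁ = ((-86)·5 − 7·(-23))/186 = -269/186; c₀ = (47·(-23) − 7·(-86))/186 = -479/186.

c₀ = -2.58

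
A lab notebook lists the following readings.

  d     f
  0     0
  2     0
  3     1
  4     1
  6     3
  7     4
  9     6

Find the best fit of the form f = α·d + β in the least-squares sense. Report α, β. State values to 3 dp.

α = 0.703, β = -0.970

With design matrix A, AᵀA = [[195, 31]; [31, 7]] and Aᵀf = [107, 15]ᵀ.
Δ = 195·7 − 31² = 404.
α = (107·7 − 31·15)/404 = 71/101; β = (195·15 − 31·107)/404 = -98/101.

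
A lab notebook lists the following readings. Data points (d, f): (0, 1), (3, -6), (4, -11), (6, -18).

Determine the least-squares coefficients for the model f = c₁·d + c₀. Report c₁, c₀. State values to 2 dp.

c₁ = -3.17, c₀ = 1.81

The normal system MᵀM·[c₁, c₀]ᵀ = Mᵀf is [[61, 13]; [13, 4]]·[c₁, c₀]ᵀ = [-170, -34]ᵀ.
Determinant 61·4 − 13² = 75.
c₁ = ((-170)·4 − 13·(-34))/75 = -238/75; c₀ = (61·(-34) − 13·(-170))/75 = 136/75.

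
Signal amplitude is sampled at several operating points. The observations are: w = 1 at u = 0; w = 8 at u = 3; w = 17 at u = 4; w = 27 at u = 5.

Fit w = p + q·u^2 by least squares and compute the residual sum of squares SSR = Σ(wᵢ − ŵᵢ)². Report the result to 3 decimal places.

Compute the Gram sums: Σ1 = 4, Σu^2 = 50, Σu^2·u^2 = 962.
And Σw = 53, Σu^2·w = 1019.
Δ = 4·962 − 50² = 1348.
p = (53·962 − 50·1019)/1348 = 9/337; q = (4·1019 − 50·53)/1348 = 713/674.
Residuals: 328/337, -1043/674, 16/337, 355/674; SSR = 2441/674.

SSR = 3.622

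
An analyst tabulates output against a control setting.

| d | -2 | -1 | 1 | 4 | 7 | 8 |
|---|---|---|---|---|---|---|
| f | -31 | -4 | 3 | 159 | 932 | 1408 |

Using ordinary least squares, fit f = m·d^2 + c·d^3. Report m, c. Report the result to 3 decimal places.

m = -1.962, c = 2.996

Compute the Gram sums: Σd^2·d^2 = 6771, Σd^2·d^3 = 50567, Σd^3·d^3 = 383955.
Moment sums: Σd^2·f = 138199, Σd^3·f = 1051003.
XᵀX·[m, c]ᵀ = Xᵀf becomes [[6771, 50567]; [50567, 383955]]·[m, c]ᵀ = [138199, 1051003]ᵀ.
det = 6771·383955 − 50567² = 42737816.
m = (138199·383955 − 50567·1051003)/42737816 = -953087/485657; c = (6771·1051003 − 50567·138199)/42737816 = 16004060/5342227.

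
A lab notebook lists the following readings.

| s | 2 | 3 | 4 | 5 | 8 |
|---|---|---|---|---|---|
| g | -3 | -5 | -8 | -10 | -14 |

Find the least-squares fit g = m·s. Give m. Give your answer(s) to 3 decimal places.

m = -1.822

AᵀA·[m]ᵀ = Aᵀg reads: 118·m = -215.
(Σs·s = 118, Σs·g = -215.)
Hence m = -215 / 118 ≈ -1.82203.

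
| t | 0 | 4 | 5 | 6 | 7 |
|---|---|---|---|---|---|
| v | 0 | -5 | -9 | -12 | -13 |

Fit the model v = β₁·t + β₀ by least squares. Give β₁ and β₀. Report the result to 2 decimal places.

The normal equations are: 126·β₁ + 22·β₀ = -228;  22·β₁ + 5·β₀ = -39.
Δ = 126·5 − 22² = 146.
β₁ = ((-228)·5 − 22·(-39))/146 = -141/73; β₀ = (126·(-39) − 22·(-228))/146 = 51/73.

β₁ = -1.93, β₀ = 0.70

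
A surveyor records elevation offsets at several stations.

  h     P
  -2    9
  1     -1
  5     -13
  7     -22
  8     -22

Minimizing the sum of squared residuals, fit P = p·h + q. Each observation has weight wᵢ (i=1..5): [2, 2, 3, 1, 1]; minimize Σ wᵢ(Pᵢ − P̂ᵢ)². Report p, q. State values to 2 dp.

Sums needed: Σwᵢ·h·h = 198, Σwᵢ·h = 28, Σwᵢ·1 = 9.
And Σwᵢ·h·P = -563, Σwᵢ·P = -67.
Δ = 198·9 − 28² = 998.
p = ((-563)·9 − 28·(-67))/998 = -3191/998; q = (198·(-67) − 28·(-563))/998 = 1249/499.

p = -3.20, q = 2.50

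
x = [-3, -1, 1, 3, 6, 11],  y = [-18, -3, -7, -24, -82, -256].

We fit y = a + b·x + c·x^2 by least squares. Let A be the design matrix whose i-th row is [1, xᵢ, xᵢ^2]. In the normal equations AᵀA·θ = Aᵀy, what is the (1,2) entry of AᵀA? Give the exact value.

17

Row 1 ↔ basis 1, column 2 ↔ basis x, so (AᵀA)_{1,2} = Σᵢ x = (1)·(-3) + (1)·(-1) + (1)·(1) + (1)·(3) + (1)·(6) + (1)·(11) = 17.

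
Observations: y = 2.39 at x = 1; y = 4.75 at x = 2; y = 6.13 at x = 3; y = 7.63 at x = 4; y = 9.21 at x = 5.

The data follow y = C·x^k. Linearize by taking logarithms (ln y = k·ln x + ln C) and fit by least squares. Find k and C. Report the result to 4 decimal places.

k = 0.8224, C = 2.4882

With ln yᵢ as the transformed response and ln xᵢ as the regressor:
Σln x = 4.7875, Σ(ln x)² = 6.1995, Σln y = 8.4950, Σln x·ln y = 9.4625.
Normal system: [[6.1995, 4.7875]; [4.7875, 5]]·[k, ln C]ᵀ = [9.4625, 8.4950]ᵀ.
Δ = 6.1995·5 − (4.7875)² = 8.0774; k = (9.4625·5 − 4.7875·8.4950)/8.0774 = 0.82238, ln C = (6.1995·8.4950 − 4.7875·9.4625)/8.0774 = 0.91157, so C = exp(0.91157) = 2.48823.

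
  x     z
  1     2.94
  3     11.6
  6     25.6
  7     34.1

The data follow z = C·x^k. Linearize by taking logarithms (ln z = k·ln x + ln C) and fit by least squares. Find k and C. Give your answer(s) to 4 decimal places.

k = 1.2371, C = 2.9433

Let Y = ln z. Fitting Y = k·ln x + ln C by least squares:
Sums: Σln x = 4.8363, Σ(ln x)² = 8.2039, Σln z = 10.3013, Σln x·ln z = 15.3703.
Normal system: [[8.2039, 4.8363]; [4.8363, 4]]·[k, ln C]ᵀ = [15.3703, 10.3013]ᵀ.
Δ = 8.2039·4 − (4.8363)² = 9.4260; k = (15.3703·4 − 4.8363·10.3013)/9.4260 = 1.23714, ln C = (8.2039·10.3013 − 4.8363·15.3703)/9.4260 = 1.07953, so C = exp(1.07953) = 2.94330.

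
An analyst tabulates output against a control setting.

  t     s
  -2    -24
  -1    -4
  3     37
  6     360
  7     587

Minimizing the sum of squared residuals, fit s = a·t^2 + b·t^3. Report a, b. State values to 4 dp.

a = -1.8962, b = 1.9825

MᵀM·[a, b]ᵀ = Mᵀs reads: 3795·a + 24793·b = 41956;  24793·a + 165099·b = 280296.
(Σt^2·t^2 = 3795, Σt^2·t^3 = 24793, Σt^3·t^3 = 165099, Σt^2·s = 41956, Σt^3·s = 280296.)
Determinant 3795·165099 − 24793² = 11857856.
a = (41956·165099 − 24793·280296)/11857856 = -5621271/2964464; b = (3795·280296 − 24793·41956)/11857856 = 5877053/2964464.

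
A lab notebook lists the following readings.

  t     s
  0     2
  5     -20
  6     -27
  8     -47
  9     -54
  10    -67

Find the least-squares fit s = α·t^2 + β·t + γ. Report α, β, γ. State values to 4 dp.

α = -0.4881, β = -2.0000, γ = 2.0595

Compute the Gram sums: Σt^2·t^2 = 22578, Σt^2·t = 2582, Σt^2 = 306, Σt·t = 306, Σt = 38, Σ1 = 6.
For Mᵀs: Σt^2·s = -15554, Σt·s = -1794, Σs = -213.
Inverting the 3×3 Gram matrix, [α, β, γ]ᵀ = [-41/84, -2, 173/84]ᵀ.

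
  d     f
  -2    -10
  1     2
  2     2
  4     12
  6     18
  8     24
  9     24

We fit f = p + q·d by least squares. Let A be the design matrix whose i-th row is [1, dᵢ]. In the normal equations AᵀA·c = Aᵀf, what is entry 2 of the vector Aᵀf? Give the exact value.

590

Entry 2 ↔ basis d, so (Aᵀf)_{2} = Σᵢ (d)·fᵢ = (-2)·(-10) + (1)·(2) + (2)·(2) + (4)·(12) + (6)·(18) + (8)·(24) + (9)·(24) = 590.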